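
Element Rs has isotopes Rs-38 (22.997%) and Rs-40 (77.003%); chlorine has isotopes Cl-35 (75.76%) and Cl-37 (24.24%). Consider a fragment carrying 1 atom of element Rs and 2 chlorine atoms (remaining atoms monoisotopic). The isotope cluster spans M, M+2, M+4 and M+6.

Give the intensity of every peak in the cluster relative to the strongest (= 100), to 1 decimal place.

Element Rs pattern (n=1): 0.22997 : 0.77003
Chlorine pattern (n=2): 0.57395776 : 0.36728448 : 0.05875776
Convolve the two distributions (both contribute in 2-u steps):
  M: 0.22997×0.57395776 = 0.131993
  M+2: 0.22997×0.36728448 + 0.77003×0.57395776 = 0.526429
  M+4: 0.22997×0.05875776 + 0.77003×0.36728448 = 0.296333
  M+6: 0.77003×0.05875776 = 0.045245
Scale to base peak (0.526429) = 100: 25.1 : 100.0 : 56.3 : 8.6

25.1 : 100.0 : 56.3 : 8.6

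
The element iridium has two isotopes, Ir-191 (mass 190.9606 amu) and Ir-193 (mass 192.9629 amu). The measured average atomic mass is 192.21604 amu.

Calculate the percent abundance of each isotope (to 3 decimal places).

With x = fraction of Ir-191 (so Ir-193 is 1 − x):
190.9606·x + 192.9629·(1 − x) = 192.21604
(190.9606 − 192.9629)·x = 192.21604 − 192.9629
x = -0.74686 / -2.0023 = 0.37300 → 37.300% Ir-191, 62.700% Ir-193.

Ir-191: 37.300%, Ir-193: 62.700%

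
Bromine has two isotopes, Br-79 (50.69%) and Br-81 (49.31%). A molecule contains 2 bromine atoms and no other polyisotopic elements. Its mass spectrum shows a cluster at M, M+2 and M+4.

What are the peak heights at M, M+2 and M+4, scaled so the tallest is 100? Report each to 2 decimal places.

51.40 : 100.00 : 48.64

Each Br atom is independently Br-79 (p = 0.5069) or Br-81 (q = 0.4931); the cluster is the binomial expansion (p + q)^2.
P(M) = 0.5069^2 = 0.256948
P(M+2) = 2 × 0.5069^1 × 0.4931^1 = 0.499905
P(M+4) = 0.4931^2 = 0.243148
The M+2 peak is largest (0.499905); scaling to 100 gives 51.40 : 100.00 : 48.64.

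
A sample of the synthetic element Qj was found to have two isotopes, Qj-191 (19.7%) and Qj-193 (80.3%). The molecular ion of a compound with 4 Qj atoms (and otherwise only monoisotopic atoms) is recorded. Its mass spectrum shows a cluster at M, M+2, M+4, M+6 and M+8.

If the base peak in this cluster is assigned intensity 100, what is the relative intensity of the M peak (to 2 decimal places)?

Binomial terms of (0.197 + 0.803)^4: M 0.0015, M+2 0.0246, M+4 0.1501, M+6 0.4080, M+8 0.4158 → M+8 is the base peak.
P(M+8) = C(4,4) × 0.197^0 × 0.803^4 = 1 × 1.0000 × 0.41577865 = 0.415779 (base)
P(M) = C(4,0) × 0.197^4 × 0.803^0 = 1 × 0.00150614 × 1.0000 = 0.001506
Relative intensity = 0.001506 / 0.415779 × 100 = 0.36

0.36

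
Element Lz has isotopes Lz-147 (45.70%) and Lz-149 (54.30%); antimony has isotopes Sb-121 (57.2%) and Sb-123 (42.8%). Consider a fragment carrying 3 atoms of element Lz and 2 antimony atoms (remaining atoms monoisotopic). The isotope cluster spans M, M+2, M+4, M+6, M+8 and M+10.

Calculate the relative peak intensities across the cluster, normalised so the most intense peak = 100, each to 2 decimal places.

9.87 : 49.96 : 100.00 : 98.83 : 48.19 : 9.27

Element Lz pattern (n=3): 0.09544399 : 0.34021502 : 0.40423798 : 0.16010301
Antimony pattern (n=2): 0.327184 : 0.489632 : 0.183184
Convolve the two distributions (both contribute in 2-u steps):
  M: 0.09544399×0.327184 = 0.031228
  M+2: 0.09544399×0.489632 + 0.34021502×0.327184 = 0.158045
  M+4: 0.09544399×0.183184 + 0.34021502×0.489632 + 0.40423798×0.327184 = 0.316324
  M+6: 0.34021502×0.183184 + 0.40423798×0.489632 + 0.16010301×0.327184 = 0.312633
  M+8: 0.40423798×0.183184 + 0.16010301×0.489632 = 0.152441
  M+10: 0.16010301×0.183184 = 0.029328
Scale to base peak (0.316324) = 100: 9.87 : 49.96 : 100.00 : 98.83 : 48.19 : 9.27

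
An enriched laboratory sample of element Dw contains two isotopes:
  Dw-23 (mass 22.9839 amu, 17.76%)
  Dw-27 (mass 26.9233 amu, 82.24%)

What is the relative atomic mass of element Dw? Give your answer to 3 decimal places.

26.224 amu

The abundance-weighted mean is 0.1776 × 22.9839 + 0.8224 × 26.9233
= 4.08194 + 22.14172 = 26.22366 amu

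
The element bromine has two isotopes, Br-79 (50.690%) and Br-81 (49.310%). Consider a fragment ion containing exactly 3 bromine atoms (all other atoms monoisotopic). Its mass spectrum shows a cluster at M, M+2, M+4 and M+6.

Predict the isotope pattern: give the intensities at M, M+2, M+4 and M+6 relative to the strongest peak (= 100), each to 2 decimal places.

Each Br atom is independently Br-79 (p = 0.50690) or Br-81 (q = 0.49310); the cluster is the binomial expansion (p + q)^3.
P(M) = 0.50690^3 = 0.130247
P(M+2) = 3 × 0.50690^2 × 0.49310^1 = 0.380103
P(M+4) = 3 × 0.50690^1 × 0.49310^2 = 0.369755
P(M+6) = 0.49310^3 = 0.119896
The M+2 peak is largest (0.380103); scaling to 100 gives 34.27 : 100.00 : 97.28 : 31.54.

34.27 : 100.00 : 97.28 : 31.54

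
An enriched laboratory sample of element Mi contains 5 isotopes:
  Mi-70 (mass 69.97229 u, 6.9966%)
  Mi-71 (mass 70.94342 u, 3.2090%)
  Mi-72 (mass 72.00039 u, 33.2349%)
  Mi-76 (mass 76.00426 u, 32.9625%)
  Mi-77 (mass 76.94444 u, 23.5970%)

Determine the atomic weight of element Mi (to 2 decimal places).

The abundance-weighted mean is 0.069966 × 69.97229 + 0.032090 × 70.94342 + 0.332349 × 72.00039 + 0.329625 × 76.00426 + 0.235970 × 76.94444
= 4.895681 + 2.276574 + 23.929258 + 25.052904 + 18.156580 = 74.310997 u

74.31 u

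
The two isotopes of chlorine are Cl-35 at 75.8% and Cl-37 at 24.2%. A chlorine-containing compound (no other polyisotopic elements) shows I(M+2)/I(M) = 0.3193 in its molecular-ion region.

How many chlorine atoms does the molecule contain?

1

For n independent Cl atoms, I(M+2)/I(M) = n · (abundance Cl-37) / (abundance Cl-35) = n · 0.242/0.758.
n = 0.3193 × 0.758/0.242 = 1.00 ≈ 1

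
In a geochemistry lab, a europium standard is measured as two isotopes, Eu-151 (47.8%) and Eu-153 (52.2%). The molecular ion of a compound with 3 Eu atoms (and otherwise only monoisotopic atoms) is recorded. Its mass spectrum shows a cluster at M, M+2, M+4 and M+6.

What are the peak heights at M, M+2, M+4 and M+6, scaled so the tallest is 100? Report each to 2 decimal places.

Each Eu atom is independently Eu-151 (p = 0.478) or Eu-153 (q = 0.522); the cluster is the binomial expansion (p + q)^3.
P(M) = 0.478^3 = 0.109215
P(M+2) = 3 × 0.478^2 × 0.522^1 = 0.357806
P(M+4) = 3 × 0.478^1 × 0.522^2 = 0.390742
P(M+6) = 0.522^3 = 0.142237
The M+4 peak is largest (0.390742); scaling to 100 gives 27.95 : 91.57 : 100.00 : 36.40.

27.95 : 91.57 : 100.00 : 36.40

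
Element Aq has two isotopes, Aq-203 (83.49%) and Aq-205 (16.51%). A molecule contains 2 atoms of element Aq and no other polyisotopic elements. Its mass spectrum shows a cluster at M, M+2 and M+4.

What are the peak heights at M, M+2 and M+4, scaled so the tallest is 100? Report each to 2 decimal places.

100.00 : 39.55 : 3.91

Expanding (0.8349 + 0.1651)^2:
P(M) = 0.8349^2 = 0.697058
P(M+2) = 2 × 0.8349^1 × 0.1651^1 = 0.275684
P(M+4) = 0.1651^2 = 0.027258
The M peak is largest (0.697058); scaling to 100 gives 100.00 : 39.55 : 3.91.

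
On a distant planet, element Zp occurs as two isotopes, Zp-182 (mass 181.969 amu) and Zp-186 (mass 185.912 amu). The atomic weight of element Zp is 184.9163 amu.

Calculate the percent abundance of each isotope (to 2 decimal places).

Zp-182: 25.25%, Zp-186: 74.75%

With x = fraction of Zp-182 (so Zp-186 is 1 − x):
181.969·x + 185.912·(1 − x) = 184.9163
(181.969 − 185.912)·x = 184.9163 − 185.912
x = -0.9957 / -3.943 = 0.25252 → 25.25% Zp-182, 74.75% Zp-186.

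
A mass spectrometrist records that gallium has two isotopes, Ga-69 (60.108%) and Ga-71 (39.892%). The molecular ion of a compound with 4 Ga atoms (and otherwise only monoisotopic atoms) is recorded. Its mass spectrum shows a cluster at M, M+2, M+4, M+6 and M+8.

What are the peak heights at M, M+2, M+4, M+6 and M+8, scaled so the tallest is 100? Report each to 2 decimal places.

37.67 : 100.00 : 99.55 : 44.05 : 7.31

Expanding (0.60108 + 0.39892)^4:
P(M) = 0.60108^4 = 0.130536
P(M+2) = 4 × 0.60108^3 × 0.39892^1 = 0.346531
P(M+4) = 6 × 0.60108^2 × 0.39892^2 = 0.344975
P(M+6) = 4 × 0.60108^1 × 0.39892^3 = 0.152633
P(M+8) = 0.39892^4 = 0.025325
The M+2 peak is largest (0.346531); scaling to 100 gives 37.67 : 100.00 : 99.55 : 44.05 : 7.31.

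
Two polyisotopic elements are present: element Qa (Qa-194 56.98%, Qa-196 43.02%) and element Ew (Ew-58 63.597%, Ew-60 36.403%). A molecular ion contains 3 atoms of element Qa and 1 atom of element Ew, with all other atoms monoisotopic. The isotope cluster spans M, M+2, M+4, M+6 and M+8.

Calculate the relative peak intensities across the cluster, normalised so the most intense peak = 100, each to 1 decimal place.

33.3 : 94.4 : 100.0 : 46.9 : 8.2

Element Qa pattern (n=3): 0.18499813 : 0.41902173 : 0.31636215 : 0.07961799
Element Ew pattern (n=1): 0.63597 : 0.36403
Convolve the two distributions (both contribute in 2-u steps):
  M: 0.18499813×0.63597 = 0.117653
  M+2: 0.18499813×0.36403 + 0.41902173×0.63597 = 0.333830
  M+4: 0.41902173×0.36403 + 0.31636215×0.63597 = 0.353733
  M+6: 0.31636215×0.36403 + 0.07961799×0.63597 = 0.165800
  M+8: 0.07961799×0.36403 = 0.028983
Scale to base peak (0.353733) = 100: 33.3 : 94.4 : 100.0 : 46.9 : 8.2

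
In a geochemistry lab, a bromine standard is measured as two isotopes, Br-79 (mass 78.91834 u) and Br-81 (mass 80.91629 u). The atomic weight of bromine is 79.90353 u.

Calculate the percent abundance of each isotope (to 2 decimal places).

Writing the weighted mean with unknown fraction x of Br-79:
78.91834·x + 80.91629·(1 − x) = 79.90353
(78.91834 − 80.91629)·x = 79.90353 − 80.91629
x = -1.01276 / -1.99795 = 0.50690 → 50.69% Br-79, 49.31% Br-81.

Br-79: 50.69%, Br-81: 49.31%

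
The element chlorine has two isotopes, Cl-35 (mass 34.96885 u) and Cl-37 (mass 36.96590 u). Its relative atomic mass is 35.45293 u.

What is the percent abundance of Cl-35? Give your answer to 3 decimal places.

With x = fraction of Cl-35 (so Cl-37 is 1 − x):
34.96885·x + 36.96590·(1 − x) = 35.45293
(34.96885 − 36.96590)·x = 35.45293 − 36.96590
x = -1.51297 / -1.99705 = 0.75760 → 75.760% Cl-35, 24.240% Cl-37.

75.760%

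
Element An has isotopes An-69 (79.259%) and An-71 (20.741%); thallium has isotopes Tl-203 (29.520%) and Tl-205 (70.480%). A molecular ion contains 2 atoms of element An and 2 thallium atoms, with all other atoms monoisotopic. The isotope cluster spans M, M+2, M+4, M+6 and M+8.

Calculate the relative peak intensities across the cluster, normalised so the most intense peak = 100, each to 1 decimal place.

12.1 : 64.1 : 100.0 : 40.0 : 4.7

Element An pattern (n=2): 0.62819891 : 0.32878218 : 0.04301891
Thallium pattern (n=2): 0.08714304 : 0.41611392 : 0.49674304
Convolve the two distributions (both contribute in 2-u steps):
  M: 0.62819891×0.08714304 = 0.054743
  M+2: 0.62819891×0.41611392 + 0.32878218×0.08714304 = 0.290053
  M+4: 0.62819891×0.49674304 + 0.32878218×0.41611392 + 0.04301891×0.08714304 = 0.452613
  M+6: 0.32878218×0.49674304 + 0.04301891×0.41611392 = 0.181221
  M+8: 0.04301891×0.49674304 = 0.021369
Scale to base peak (0.452613) = 100: 12.1 : 64.1 : 100.0 : 40.0 : 4.7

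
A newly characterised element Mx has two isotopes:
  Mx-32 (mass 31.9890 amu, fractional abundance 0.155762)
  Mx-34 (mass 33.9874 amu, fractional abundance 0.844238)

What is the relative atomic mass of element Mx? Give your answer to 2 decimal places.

33.68 amu

The abundance-weighted mean is 0.155762 × 31.9890 + 0.844238 × 33.9874
= 4.98267 + 28.69345 = 33.67612 amu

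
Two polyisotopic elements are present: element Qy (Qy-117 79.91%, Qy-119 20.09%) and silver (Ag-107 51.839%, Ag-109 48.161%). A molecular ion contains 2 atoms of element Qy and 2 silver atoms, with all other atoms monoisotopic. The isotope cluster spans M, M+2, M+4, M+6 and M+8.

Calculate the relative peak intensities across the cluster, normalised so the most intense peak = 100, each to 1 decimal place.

Element Qy pattern (n=2): 0.63856081 : 0.32107838 : 0.04036081
Silver pattern (n=2): 0.26872819 : 0.49932362 : 0.23194819
Convolve the two distributions (both contribute in 2-u steps):
  M: 0.63856081×0.26872819 = 0.171599
  M+2: 0.63856081×0.49932362 + 0.32107838×0.26872819 = 0.405131
  M+4: 0.63856081×0.23194819 + 0.32107838×0.49932362 + 0.04036081×0.26872819 = 0.319281
  M+6: 0.32107838×0.23194819 + 0.04036081×0.49932362 = 0.094627
  M+8: 0.04036081×0.23194819 = 0.009362
Scale to base peak (0.405131) = 100: 42.4 : 100.0 : 78.8 : 23.4 : 2.3

42.4 : 100.0 : 78.8 : 23.4 : 2.3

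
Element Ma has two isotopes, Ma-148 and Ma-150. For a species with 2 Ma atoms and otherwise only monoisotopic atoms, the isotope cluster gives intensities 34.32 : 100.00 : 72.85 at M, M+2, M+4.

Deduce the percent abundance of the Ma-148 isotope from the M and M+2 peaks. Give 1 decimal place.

Let p = fractional abundance of Ma-148. I(M+2)/I(M) = [C(2,1)·p^1·(1−p)] / p^2 = 2·(1−p)/p = 100.00/34.32 = 2.9138
(1−p)/p = 2.9138/2 = 1.4569  ⇒  p = 1/(1 + 1.4569) = 0.4070
Ma-148: 40.7%, Ma-150: 59.3%.

40.7%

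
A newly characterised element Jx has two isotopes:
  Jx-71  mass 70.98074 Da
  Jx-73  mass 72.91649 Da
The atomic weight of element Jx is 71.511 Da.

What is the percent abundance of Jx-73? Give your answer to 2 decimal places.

Let x be the fractional abundance of Jx-71; then Jx-73 has abundance 1 − x.
70.98074·x + 72.91649·(1 − x) = 71.511
(70.98074 − 72.91649)·x = 71.511 − 72.91649
x = -1.40549 / -1.93575 = 0.72607 → 72.61% Jx-71, 27.39% Jx-73.

27.39%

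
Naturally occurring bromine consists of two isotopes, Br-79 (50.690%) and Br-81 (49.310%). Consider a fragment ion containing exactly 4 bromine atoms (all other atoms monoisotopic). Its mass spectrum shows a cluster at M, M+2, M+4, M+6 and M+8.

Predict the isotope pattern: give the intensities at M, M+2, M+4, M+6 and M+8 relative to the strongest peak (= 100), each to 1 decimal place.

The 4 Br atoms are independent, so intensities follow the terms of (0.50690 + 0.49310)^4.
P(M) = 0.50690^4 = 0.066022
P(M+2) = 4 × 0.50690^3 × 0.49310^1 = 0.256899
P(M+4) = 6 × 0.50690^2 × 0.49310^2 = 0.374857
P(M+6) = 4 × 0.50690^1 × 0.49310^3 = 0.243101
P(M+8) = 0.49310^4 = 0.059121
The M+4 peak is largest (0.374857); scaling to 100 gives 17.6 : 68.5 : 100.0 : 64.9 : 15.8.

17.6 : 68.5 : 100.0 : 64.9 : 15.8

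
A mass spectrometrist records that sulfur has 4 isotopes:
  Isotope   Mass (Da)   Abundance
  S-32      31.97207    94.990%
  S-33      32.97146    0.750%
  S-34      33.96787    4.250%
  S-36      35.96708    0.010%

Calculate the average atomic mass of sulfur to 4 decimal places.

32.0648 Da

Weight each isotope mass by its fractional abundance: 0.94990 × 31.97207 + 0.00750 × 32.97146 + 0.04250 × 33.96787 + 0.00010 × 35.96708
= 30.370269 + 0.247286 + 1.443634 + 0.003597 = 32.064786 Da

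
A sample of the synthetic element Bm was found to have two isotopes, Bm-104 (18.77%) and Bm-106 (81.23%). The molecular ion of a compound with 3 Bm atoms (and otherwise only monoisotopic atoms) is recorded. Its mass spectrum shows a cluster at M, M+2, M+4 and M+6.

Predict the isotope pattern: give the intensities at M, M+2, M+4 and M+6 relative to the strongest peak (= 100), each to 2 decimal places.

The 3 Bm atoms are independent, so intensities follow the terms of (0.1877 + 0.8123)^3.
P(M) = 0.1877^3 = 0.006613
P(M+2) = 3 × 0.1877^2 × 0.8123^1 = 0.085855
P(M+4) = 3 × 0.1877^1 × 0.8123^2 = 0.371551
P(M+6) = 0.8123^3 = 0.535981
The M+6 peak is largest (0.535981); scaling to 100 gives 1.23 : 16.02 : 69.32 : 100.00.

1.23 : 16.02 : 69.32 : 100.00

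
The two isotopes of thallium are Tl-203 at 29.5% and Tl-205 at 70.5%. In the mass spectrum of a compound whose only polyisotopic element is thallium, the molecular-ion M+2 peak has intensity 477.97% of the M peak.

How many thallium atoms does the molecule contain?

2

With n Tl atoms, P(M+2)/P(M) = C(n,1)·p^(n−1)q / p^n = n·q/p = n · 0.705/0.295.
n = 4.7797 × 0.295/0.705 = 2.00 ≈ 2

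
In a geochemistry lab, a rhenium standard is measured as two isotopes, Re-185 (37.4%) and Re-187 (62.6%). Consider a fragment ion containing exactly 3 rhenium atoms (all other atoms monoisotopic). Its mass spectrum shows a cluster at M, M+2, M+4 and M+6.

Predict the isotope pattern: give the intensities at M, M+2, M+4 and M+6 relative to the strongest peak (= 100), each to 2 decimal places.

11.90 : 59.74 : 100.00 : 55.79

Expanding (0.374 + 0.626)^3:
P(M) = 0.374^3 = 0.052314
P(M+2) = 3 × 0.374^2 × 0.626^1 = 0.262687
P(M+4) = 3 × 0.374^1 × 0.626^2 = 0.439685
P(M+6) = 0.626^3 = 0.245314
The M+4 peak is largest (0.439685); scaling to 100 gives 11.90 : 59.74 : 100.00 : 55.79.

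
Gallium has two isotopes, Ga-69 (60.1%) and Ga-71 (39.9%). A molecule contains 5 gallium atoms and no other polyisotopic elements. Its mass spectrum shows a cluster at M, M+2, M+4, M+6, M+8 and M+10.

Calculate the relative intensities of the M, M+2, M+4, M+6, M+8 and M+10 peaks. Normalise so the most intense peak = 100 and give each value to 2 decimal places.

Expanding (0.601 + 0.399)^5:
P(M) = 0.601^5 = 0.078410
P(M+2) = 5 × 0.601^4 × 0.399^1 = 0.260280
P(M+4) = 10 × 0.601^3 × 0.399^2 = 0.345596
P(M+6) = 10 × 0.601^2 × 0.399^3 = 0.229439
P(M+8) = 5 × 0.601^1 × 0.399^4 = 0.076162
P(M+10) = 0.399^5 = 0.010113
The M+4 peak is largest (0.345596); scaling to 100 gives 22.69 : 75.31 : 100.00 : 66.39 : 22.04 : 2.93.

22.69 : 75.31 : 100.00 : 66.39 : 22.04 : 2.93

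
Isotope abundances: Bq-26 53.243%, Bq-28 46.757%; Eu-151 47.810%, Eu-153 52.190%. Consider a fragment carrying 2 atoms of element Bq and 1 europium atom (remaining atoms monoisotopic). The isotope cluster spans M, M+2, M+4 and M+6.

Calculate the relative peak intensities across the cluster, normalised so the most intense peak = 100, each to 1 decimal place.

35.1 : 100.0 : 94.4 : 29.6

Element Bq pattern (n=2): 0.2834817 : 0.49789659 : 0.2186217
Europium pattern (n=1): 0.4781 : 0.5219
Convolve the two distributions (both contribute in 2-u steps):
  M: 0.2834817×0.4781 = 0.135533
  M+2: 0.2834817×0.5219 + 0.49789659×0.4781 = 0.385993
  M+4: 0.49789659×0.5219 + 0.2186217×0.4781 = 0.364375
  M+6: 0.2186217×0.5219 = 0.114099
Scale to base peak (0.385993) = 100: 35.1 : 100.0 : 94.4 : 29.6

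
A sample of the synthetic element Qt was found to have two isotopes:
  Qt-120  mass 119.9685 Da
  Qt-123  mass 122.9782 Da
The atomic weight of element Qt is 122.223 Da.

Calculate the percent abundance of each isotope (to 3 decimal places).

Qt-120: 25.092%, Qt-123: 74.908%

With x = fraction of Qt-120 (so Qt-123 is 1 − x):
119.9685·x + 122.9782·(1 − x) = 122.223
(119.9685 − 122.9782)·x = 122.223 − 122.9782
x = -0.7552 / -3.0097 = 0.25092 → 25.092% Qt-120, 74.908% Qt-123.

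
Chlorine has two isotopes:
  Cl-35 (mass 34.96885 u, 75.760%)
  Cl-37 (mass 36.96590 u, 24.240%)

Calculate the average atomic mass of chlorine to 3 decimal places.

Ar = Σ fᵢ·mᵢ = 0.75760 × 34.96885 + 0.24240 × 36.96590
= 26.492401 + 8.960534 = 35.452935 u

35.453 u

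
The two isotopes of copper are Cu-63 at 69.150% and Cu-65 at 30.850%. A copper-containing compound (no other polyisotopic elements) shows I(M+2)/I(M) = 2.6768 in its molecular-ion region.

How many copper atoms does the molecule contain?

6

With n Cu atoms, P(M+2)/P(M) = C(n,1)·p^(n−1)q / p^n = n·q/p = n · 0.30850/0.69150.
n = 2.6768 × 0.69150/0.30850 = 6.00 ≈ 6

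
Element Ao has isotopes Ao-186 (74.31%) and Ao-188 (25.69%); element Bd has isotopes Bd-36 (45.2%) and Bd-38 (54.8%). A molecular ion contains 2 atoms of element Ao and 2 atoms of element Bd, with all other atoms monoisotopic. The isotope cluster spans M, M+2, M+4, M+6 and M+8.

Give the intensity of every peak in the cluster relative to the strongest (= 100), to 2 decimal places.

Element Ao pattern (n=2): 0.55219761 : 0.38180478 : 0.06599761
Element Bd pattern (n=2): 0.204304 : 0.495392 : 0.300304
Convolve the two distributions (both contribute in 2-u steps):
  M: 0.55219761×0.204304 = 0.112816
  M+2: 0.55219761×0.495392 + 0.38180478×0.204304 = 0.351559
  M+4: 0.55219761×0.300304 + 0.38180478×0.495392 + 0.06599761×0.204304 = 0.368454
  M+6: 0.38180478×0.300304 + 0.06599761×0.495392 = 0.147352
  M+8: 0.06599761×0.300304 = 0.019819
Scale to base peak (0.368454) = 100: 30.62 : 95.41 : 100.00 : 39.99 : 5.38

30.62 : 95.41 : 100.00 : 39.99 : 5.38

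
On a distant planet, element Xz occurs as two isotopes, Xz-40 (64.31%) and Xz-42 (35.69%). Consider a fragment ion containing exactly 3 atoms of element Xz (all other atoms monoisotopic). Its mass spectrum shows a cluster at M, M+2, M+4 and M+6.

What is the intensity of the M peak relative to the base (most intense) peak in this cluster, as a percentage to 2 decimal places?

(0.6431 + 0.3569)^3 gives M 0.2660, M+2 0.4428, M+4 0.2457, M+6 0.0455; the largest is M+2.
P(M+2) = C(3,1) × 0.6431^2 × 0.3569^1 = 3 × 0.41357761 × 0.3569 = 0.442818 (base)
P(M) = C(3,0) × 0.6431^3 × 0.3569^0 = 1 × 0.26597176 × 1.0000 = 0.265972
Relative intensity = 0.265972 / 0.442818 × 100 = 60.06

60.06%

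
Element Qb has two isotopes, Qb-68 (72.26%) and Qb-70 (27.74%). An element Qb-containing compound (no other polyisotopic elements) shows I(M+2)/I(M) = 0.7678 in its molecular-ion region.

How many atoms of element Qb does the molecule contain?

2

For n independent Qb atoms, I(M+2)/I(M) = n · (abundance Qb-70) / (abundance Qb-68) = n · 0.2774/0.7226.
n = 0.7678 × 0.7226/0.2774 = 2.00 ≈ 2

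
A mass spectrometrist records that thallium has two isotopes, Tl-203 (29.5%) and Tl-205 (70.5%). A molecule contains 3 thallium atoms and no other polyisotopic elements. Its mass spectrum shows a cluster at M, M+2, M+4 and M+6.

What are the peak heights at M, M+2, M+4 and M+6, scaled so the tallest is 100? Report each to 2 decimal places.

Expanding (0.295 + 0.705)^3:
P(M) = 0.295^3 = 0.025672
P(M+2) = 3 × 0.295^2 × 0.705^1 = 0.184058
P(M+4) = 3 × 0.295^1 × 0.705^2 = 0.439867
P(M+6) = 0.705^3 = 0.350403
The M+4 peak is largest (0.439867); scaling to 100 gives 5.84 : 41.84 : 100.00 : 79.66.

5.84 : 41.84 : 100.00 : 79.66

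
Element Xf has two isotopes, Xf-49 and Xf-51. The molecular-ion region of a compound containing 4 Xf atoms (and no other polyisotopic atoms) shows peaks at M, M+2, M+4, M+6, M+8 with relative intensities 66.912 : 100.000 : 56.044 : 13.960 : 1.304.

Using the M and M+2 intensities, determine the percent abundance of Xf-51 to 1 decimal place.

27.2%

If p is the fraction of Xf that is Xf-49, then I(M+2)/I(M) = [C(4,1)·p^3·(1−p)] / p^4 = 4·(1−p)/p = 100.000/66.912 = 1.4945
(1−p)/p = 1.4945/4 = 0.3736  ⇒  p = 1/(1 + 0.3736) = 0.7280
Xf-49: 72.8%, Xf-51: 27.2%.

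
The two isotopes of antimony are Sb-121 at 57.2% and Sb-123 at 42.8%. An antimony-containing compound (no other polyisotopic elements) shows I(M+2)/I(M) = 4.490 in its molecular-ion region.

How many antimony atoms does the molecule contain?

The M+2/M ratio from n Sb atoms is n · q/p = n · 0.428/0.572.
n = 4.490 × 0.572/0.428 = 6.00 ≈ 6

6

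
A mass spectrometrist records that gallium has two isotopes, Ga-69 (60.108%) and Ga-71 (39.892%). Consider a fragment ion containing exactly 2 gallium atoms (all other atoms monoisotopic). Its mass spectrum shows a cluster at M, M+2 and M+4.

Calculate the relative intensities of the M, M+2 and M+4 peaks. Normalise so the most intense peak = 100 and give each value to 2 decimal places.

75.34 : 100.00 : 33.18

The 2 Ga atoms are independent, so intensities follow the terms of (0.60108 + 0.39892)^2.
P(M) = 0.60108^2 = 0.361297
P(M+2) = 2 × 0.60108^1 × 0.39892^1 = 0.479566
P(M+4) = 0.39892^2 = 0.159137
The M+2 peak is largest (0.479566); scaling to 100 gives 75.34 : 100.00 : 33.18.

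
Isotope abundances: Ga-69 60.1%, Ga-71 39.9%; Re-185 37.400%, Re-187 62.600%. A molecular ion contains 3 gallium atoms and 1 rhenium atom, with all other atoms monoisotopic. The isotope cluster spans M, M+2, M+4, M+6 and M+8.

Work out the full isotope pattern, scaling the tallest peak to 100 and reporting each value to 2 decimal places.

Gallium pattern (n=3): 0.2170818 : 0.4323576 : 0.2870394 : 0.0635212
Rhenium pattern (n=1): 0.3740 : 0.6260
Convolve the two distributions (both contribute in 2-u steps):
  M: 0.2170818×0.3740 = 0.081189
  M+2: 0.2170818×0.6260 + 0.4323576×0.3740 = 0.297595
  M+4: 0.4323576×0.6260 + 0.2870394×0.3740 = 0.378009
  M+6: 0.2870394×0.6260 + 0.0635212×0.3740 = 0.203444
  M+8: 0.0635212×0.6260 = 0.039764
Scale to base peak (0.378009) = 100: 21.48 : 78.73 : 100.00 : 53.82 : 10.52

21.48 : 78.73 : 100.00 : 53.82 : 10.52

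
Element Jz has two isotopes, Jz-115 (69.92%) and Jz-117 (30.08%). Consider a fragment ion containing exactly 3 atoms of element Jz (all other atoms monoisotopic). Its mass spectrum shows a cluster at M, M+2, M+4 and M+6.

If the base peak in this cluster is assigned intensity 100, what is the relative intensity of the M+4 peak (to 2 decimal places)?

Binomial terms of (0.6992 + 0.3008)^3: M 0.3418, M+2 0.4412, M+4 0.1898, M+6 0.0272 → M+2 is the base peak.
P(M+2) = C(3,1) × 0.6992^2 × 0.3008^1 = 3 × 0.48888064 × 0.3008 = 0.441166 (base)
P(M+4) = C(3,2) × 0.6992^1 × 0.3008^2 = 3 × 0.6992 × 0.09048064 = 0.189792
Relative intensity = 0.189792 / 0.441166 × 100 = 43.02

43.02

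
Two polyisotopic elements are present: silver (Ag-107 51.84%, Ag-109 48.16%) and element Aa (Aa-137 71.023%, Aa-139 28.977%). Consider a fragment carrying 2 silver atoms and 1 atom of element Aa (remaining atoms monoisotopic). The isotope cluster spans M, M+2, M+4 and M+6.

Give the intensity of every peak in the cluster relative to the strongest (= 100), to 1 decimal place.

44.1 : 100.0 : 71.5 : 15.5

Silver pattern (n=2): 0.26873856 : 0.49932288 : 0.23193856
Element Aa pattern (n=1): 0.71023 : 0.28977
Convolve the two distributions (both contribute in 2-u steps):
  M: 0.26873856×0.71023 = 0.190866
  M+2: 0.26873856×0.28977 + 0.49932288×0.71023 = 0.432506
  M+4: 0.49932288×0.28977 + 0.23193856×0.71023 = 0.309419
  M+6: 0.23193856×0.28977 = 0.067209
Scale to base peak (0.432506) = 100: 44.1 : 100.0 : 71.5 : 15.5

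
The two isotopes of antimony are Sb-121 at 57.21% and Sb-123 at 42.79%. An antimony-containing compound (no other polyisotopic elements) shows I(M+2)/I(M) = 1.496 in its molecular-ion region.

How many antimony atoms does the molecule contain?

2

For n independent Sb atoms, I(M+2)/I(M) = n · (abundance Sb-123) / (abundance Sb-121) = n · 0.4279/0.5721.
n = 1.496 × 0.5721/0.4279 = 2.00 ≈ 2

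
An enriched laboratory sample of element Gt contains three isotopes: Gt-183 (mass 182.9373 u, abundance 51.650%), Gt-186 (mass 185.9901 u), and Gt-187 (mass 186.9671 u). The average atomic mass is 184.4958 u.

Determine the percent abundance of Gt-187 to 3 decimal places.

8.441%

Let x and y be the fractions of Gt-186 and Gt-187. Then x + y = 1 − 0.51650 = 0.48350 and 185.9901x + 186.9671y = 184.4958 − 0.51650×182.9373 = 90.00868455.
Substituting: 185.9901x + 186.9671(0.48350 − x) = 90.00868455
(185.9901 − 186.9671)x = -0.3899083  ⇒  x = 0.39909, y = 0.08441
Gt-186: 39.909%, Gt-187: 8.441%.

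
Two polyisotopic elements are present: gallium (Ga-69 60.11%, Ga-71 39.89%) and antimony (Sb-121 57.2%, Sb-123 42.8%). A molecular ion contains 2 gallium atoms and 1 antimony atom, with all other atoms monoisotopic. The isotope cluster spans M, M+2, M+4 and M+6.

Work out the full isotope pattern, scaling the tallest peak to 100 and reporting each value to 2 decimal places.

Gallium pattern (n=2): 0.36132121 : 0.47955758 : 0.15912121
Antimony pattern (n=1): 0.5720 : 0.4280
Convolve the two distributions (both contribute in 2-u steps):
  M: 0.36132121×0.5720 = 0.206676
  M+2: 0.36132121×0.4280 + 0.47955758×0.5720 = 0.428952
  M+4: 0.47955758×0.4280 + 0.15912121×0.5720 = 0.296268
  M+6: 0.15912121×0.4280 = 0.068104
Scale to base peak (0.428952) = 100: 48.18 : 100.00 : 69.07 : 15.88

48.18 : 100.00 : 69.07 : 15.88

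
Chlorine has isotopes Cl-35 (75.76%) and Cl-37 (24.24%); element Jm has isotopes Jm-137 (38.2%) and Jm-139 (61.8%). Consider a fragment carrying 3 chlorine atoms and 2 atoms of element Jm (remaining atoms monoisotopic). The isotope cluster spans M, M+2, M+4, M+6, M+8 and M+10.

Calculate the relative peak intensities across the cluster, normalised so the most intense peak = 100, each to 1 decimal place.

16.6 : 69.6 : 100.0 : 58.7 : 15.1 : 1.4

Chlorine pattern (n=3): 0.4348304 : 0.41738208 : 0.13354464 : 0.01424288
Element Jm pattern (n=2): 0.145924 : 0.472152 : 0.381924
Convolve the two distributions (both contribute in 2-u steps):
  M: 0.4348304×0.145924 = 0.063452
  M+2: 0.4348304×0.472152 + 0.41738208×0.145924 = 0.266212
  M+4: 0.4348304×0.381924 + 0.41738208×0.472152 + 0.13354464×0.145924 = 0.382627
  M+6: 0.41738208×0.381924 + 0.13354464×0.472152 + 0.01424288×0.145924 = 0.224540
  M+8: 0.13354464×0.381924 + 0.01424288×0.472152 = 0.057729
  M+10: 0.01424288×0.381924 = 0.005440
Scale to base peak (0.382627) = 100: 16.6 : 69.6 : 100.0 : 58.7 : 15.1 : 1.4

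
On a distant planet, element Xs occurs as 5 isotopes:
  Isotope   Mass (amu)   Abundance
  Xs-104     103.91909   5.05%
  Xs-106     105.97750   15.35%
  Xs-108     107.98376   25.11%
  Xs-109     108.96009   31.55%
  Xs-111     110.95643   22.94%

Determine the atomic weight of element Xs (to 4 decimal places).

108.4605 amu

Ar = Σ fᵢ·mᵢ = 0.0505 × 103.91909 + 0.1535 × 105.97750 + 0.2511 × 107.98376 + 0.3155 × 108.96009 + 0.2294 × 110.95643
= 5.247914 + 16.267546 + 27.114722 + 34.376908 + 25.453405 = 108.460495 amu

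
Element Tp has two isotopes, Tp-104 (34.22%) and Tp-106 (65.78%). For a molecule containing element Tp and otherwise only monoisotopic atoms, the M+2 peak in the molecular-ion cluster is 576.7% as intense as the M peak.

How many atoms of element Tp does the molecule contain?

The M+2/M ratio from n Tp atoms is n · q/p = n · 0.6578/0.3422.
n = 5.767 × 0.3422/0.6578 = 3.00 ≈ 3

3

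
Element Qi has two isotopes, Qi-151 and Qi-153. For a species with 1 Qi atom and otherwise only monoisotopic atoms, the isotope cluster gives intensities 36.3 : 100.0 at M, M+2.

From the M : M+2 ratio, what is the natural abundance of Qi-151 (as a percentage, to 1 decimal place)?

26.6%

Write p for the Qi-151 fraction. I(M+2)/I(M) = [C(1,1)·p^0·(1−p)] / p^1 = 1·(1−p)/p = 100.0/36.3 = 2.7548
(1−p)/p = 2.7548/1 = 2.7548  ⇒  p = 1/(1 + 2.7548) = 0.2663
Qi-151: 26.6%, Qi-153: 73.4%.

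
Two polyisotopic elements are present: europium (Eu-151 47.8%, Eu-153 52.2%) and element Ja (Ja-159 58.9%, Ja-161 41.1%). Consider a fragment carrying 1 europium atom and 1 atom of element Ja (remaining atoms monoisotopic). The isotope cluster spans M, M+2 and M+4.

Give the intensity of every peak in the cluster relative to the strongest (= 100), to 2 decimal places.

55.87 : 100.00 : 42.57

Europium pattern (n=1): 0.4780 : 0.5220
Element Ja pattern (n=1): 0.5890 : 0.4110
Convolve the two distributions (both contribute in 2-u steps):
  M: 0.4780×0.5890 = 0.281542
  M+2: 0.4780×0.4110 + 0.5220×0.5890 = 0.503916
  M+4: 0.5220×0.4110 = 0.214542
Scale to base peak (0.503916) = 100: 55.87 : 100.00 : 42.57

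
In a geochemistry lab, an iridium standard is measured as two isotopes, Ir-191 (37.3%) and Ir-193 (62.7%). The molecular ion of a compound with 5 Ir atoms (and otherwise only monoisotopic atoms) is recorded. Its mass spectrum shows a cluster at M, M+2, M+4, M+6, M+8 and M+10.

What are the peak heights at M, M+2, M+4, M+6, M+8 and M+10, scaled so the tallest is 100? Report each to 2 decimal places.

The 5 Ir atoms are independent, so intensities follow the terms of (0.373 + 0.627)^5.
P(M) = 0.373^5 = 0.007220
P(M+2) = 5 × 0.373^4 × 0.627^1 = 0.060684
P(M+4) = 10 × 0.373^3 × 0.627^2 = 0.204015
P(M+6) = 10 × 0.373^2 × 0.627^3 = 0.342942
P(M+8) = 5 × 0.373^1 × 0.627^4 = 0.288237
P(M+10) = 0.627^5 = 0.096903
The M+6 peak is largest (0.342942); scaling to 100 gives 2.11 : 17.70 : 59.49 : 100.00 : 84.05 : 28.26.

2.11 : 17.70 : 59.49 : 100.00 : 84.05 : 28.26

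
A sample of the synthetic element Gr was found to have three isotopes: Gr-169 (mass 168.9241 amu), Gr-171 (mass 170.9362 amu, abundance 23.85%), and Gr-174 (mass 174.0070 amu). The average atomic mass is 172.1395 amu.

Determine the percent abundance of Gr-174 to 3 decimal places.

53.818%

Let x and y be the fractions of Gr-169 and Gr-174. Then x + y = 1 − 0.2385 = 0.7615 and 168.9241x + 174.0070y = 172.1395 − 0.2385×170.9362 = 131.3712163.
Substituting: 168.9241x + 174.0070(0.7615 − x) = 131.3712163
(168.9241 − 174.0070)x = -1.1351142  ⇒  x = 0.22332, y = 0.53818
Gr-169: 22.332%, Gr-174: 53.818%.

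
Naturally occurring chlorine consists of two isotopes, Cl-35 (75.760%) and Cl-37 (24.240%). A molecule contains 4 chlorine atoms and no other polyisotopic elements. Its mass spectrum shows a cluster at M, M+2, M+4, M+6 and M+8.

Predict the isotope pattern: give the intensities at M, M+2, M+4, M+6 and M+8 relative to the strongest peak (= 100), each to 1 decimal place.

78.1 : 100.0 : 48.0 : 10.2 : 0.8

Each Cl atom is independently Cl-35 (p = 0.75760) or Cl-37 (q = 0.24240); the cluster is the binomial expansion (p + q)^4.
P(M) = 0.75760^4 = 0.329428
P(M+2) = 4 × 0.75760^3 × 0.24240^1 = 0.421612
P(M+4) = 6 × 0.75760^2 × 0.24240^2 = 0.202347
P(M+6) = 4 × 0.75760^1 × 0.24240^3 = 0.043162
P(M+8) = 0.24240^4 = 0.003452
The M+2 peak is largest (0.421612); scaling to 100 gives 78.1 : 100.0 : 48.0 : 10.2 : 0.8.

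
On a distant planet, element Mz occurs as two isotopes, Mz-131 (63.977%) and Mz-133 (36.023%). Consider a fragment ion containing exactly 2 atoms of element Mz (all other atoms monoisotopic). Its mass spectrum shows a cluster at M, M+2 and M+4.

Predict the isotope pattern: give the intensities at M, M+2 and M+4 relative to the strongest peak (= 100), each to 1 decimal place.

88.8 : 100.0 : 28.2

Each Mz atom is independently Mz-131 (p = 0.63977) or Mz-133 (q = 0.36023); the cluster is the binomial expansion (p + q)^2.
P(M) = 0.63977^2 = 0.409306
P(M+2) = 2 × 0.63977^1 × 0.36023^1 = 0.460929
P(M+4) = 0.36023^2 = 0.129766
The M+2 peak is largest (0.460929); scaling to 100 gives 88.8 : 100.0 : 28.2.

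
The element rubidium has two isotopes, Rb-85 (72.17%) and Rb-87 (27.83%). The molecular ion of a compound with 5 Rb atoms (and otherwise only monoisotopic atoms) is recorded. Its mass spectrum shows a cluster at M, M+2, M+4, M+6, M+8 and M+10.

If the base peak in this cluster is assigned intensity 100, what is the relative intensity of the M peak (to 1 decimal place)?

51.9

Term probabilities: M 0.1958, M+2 0.3775, M+4 0.2911, M+6 0.1123, M+8 0.0216, M+10 0.0017. Base peak = M+2.
P(M+2) = C(5,1) × 0.7217^4 × 0.2783^1 = 5 × 0.27128565 × 0.2783 = 0.377494 (base)
P(M) = C(5,0) × 0.7217^5 × 0.2783^0 = 1 × 0.19578685 × 1.0000 = 0.195787
Relative intensity = 0.195787 / 0.377494 × 100 = 51.9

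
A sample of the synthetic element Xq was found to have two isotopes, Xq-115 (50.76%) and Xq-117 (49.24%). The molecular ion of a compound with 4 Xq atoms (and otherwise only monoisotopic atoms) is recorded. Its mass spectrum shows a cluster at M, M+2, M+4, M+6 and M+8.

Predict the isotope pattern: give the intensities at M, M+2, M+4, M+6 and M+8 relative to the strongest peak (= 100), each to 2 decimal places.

17.71 : 68.72 : 100.00 : 64.67 : 15.68

Each Xq atom is independently Xq-115 (p = 0.5076) or Xq-117 (q = 0.4924); the cluster is the binomial expansion (p + q)^4.
P(M) = 0.5076^4 = 0.066388
P(M+2) = 4 × 0.5076^3 × 0.4924^1 = 0.257598
P(M+4) = 6 × 0.5076^2 × 0.4924^2 = 0.374827
P(M+6) = 4 × 0.5076^1 × 0.4924^3 = 0.242402
P(M+8) = 0.4924^4 = 0.058786
The M+4 peak is largest (0.374827); scaling to 100 gives 17.71 : 68.72 : 100.00 : 64.67 : 15.68.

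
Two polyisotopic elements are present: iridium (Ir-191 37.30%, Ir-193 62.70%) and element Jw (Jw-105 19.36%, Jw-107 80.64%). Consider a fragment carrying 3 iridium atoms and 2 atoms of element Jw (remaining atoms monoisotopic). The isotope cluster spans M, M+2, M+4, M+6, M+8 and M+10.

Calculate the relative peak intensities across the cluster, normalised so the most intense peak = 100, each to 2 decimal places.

Iridium pattern (n=3): 0.05189512 : 0.26170165 : 0.43991135 : 0.24649188
Element Jw pattern (n=2): 0.03748096 : 0.31223808 : 0.65028096
Convolve the two distributions (both contribute in 2-u steps):
  M: 0.05189512×0.03748096 = 0.001945
  M+2: 0.05189512×0.31223808 + 0.26170165×0.03748096 = 0.026012
  M+4: 0.05189512×0.65028096 + 0.26170165×0.31223808 + 0.43991135×0.03748096 = 0.131948
  M+6: 0.26170165×0.65028096 + 0.43991135×0.31223808 + 0.24649188×0.03748096 = 0.316775
  M+8: 0.43991135×0.65028096 + 0.24649188×0.31223808 = 0.363030
  M+10: 0.24649188×0.65028096 = 0.160289
Scale to base peak (0.363030) = 100: 0.54 : 7.17 : 36.35 : 87.26 : 100.00 : 44.15

0.54 : 7.17 : 36.35 : 87.26 : 100.00 : 44.15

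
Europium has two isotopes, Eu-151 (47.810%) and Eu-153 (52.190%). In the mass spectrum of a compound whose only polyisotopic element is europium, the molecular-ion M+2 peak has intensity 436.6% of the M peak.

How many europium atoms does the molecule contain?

4

The M+2/M ratio from n Eu atoms is n · q/p = n · 0.52190/0.47810.
n = 4.366 × 0.47810/0.52190 = 4.00 ≈ 4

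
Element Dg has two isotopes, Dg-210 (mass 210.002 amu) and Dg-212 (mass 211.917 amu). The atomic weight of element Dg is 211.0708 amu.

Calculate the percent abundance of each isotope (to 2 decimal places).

Let x be the fractional abundance of Dg-210; then Dg-212 has abundance 1 − x.
210.002·x + 211.917·(1 − x) = 211.0708
(210.002 − 211.917)·x = 211.0708 − 211.917
x = -0.8462 / -1.915 = 0.44188 → 44.19% Dg-210, 55.81% Dg-212.

Dg-210: 44.19%, Dg-212: 55.81%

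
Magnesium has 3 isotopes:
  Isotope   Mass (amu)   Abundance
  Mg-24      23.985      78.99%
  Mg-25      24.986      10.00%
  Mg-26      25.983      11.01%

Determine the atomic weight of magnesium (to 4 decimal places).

24.3051 amu

Weight each isotope mass by its fractional abundance: 0.7899 × 23.985 + 0.1000 × 24.986 + 0.1101 × 25.983
= 18.94575 + 2.49860 + 2.86073 = 24.30508 amu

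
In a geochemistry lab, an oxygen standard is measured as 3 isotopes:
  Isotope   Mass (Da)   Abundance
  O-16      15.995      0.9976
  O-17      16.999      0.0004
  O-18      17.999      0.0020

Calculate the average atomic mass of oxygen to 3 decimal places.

15.999 Da

Ar = Σ fᵢ·mᵢ = 0.9976 × 15.995 + 0.0004 × 16.999 + 0.0020 × 17.999
= 15.9566 + 0.0068 + 0.0360 = 15.9994 Da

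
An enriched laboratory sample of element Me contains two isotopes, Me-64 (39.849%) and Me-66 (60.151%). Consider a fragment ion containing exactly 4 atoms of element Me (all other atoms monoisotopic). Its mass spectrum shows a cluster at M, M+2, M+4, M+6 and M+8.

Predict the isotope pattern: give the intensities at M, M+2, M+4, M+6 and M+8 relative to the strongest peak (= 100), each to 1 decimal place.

Expanding (0.39849 + 0.60151)^4:
P(M) = 0.39849^4 = 0.025216
P(M+2) = 4 × 0.39849^3 × 0.60151^1 = 0.152249
P(M+4) = 6 × 0.39849^2 × 0.60151^2 = 0.344724
P(M+6) = 4 × 0.39849^1 × 0.60151^3 = 0.346901
P(M+8) = 0.60151^4 = 0.130910
The M+6 peak is largest (0.346901); scaling to 100 gives 7.3 : 43.9 : 99.4 : 100.0 : 37.7.

7.3 : 43.9 : 99.4 : 100.0 : 37.7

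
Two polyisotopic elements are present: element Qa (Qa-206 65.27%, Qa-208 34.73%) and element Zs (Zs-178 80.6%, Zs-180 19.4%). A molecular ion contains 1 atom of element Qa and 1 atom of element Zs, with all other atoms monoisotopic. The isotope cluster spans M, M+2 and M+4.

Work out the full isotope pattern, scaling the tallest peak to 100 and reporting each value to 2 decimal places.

Element Qa pattern (n=1): 0.6527 : 0.3473
Element Zs pattern (n=1): 0.8060 : 0.1940
Convolve the two distributions (both contribute in 2-u steps):
  M: 0.6527×0.8060 = 0.526076
  M+2: 0.6527×0.1940 + 0.3473×0.8060 = 0.406548
  M+4: 0.3473×0.1940 = 0.067376
Scale to base peak (0.526076) = 100: 100.00 : 77.28 : 12.81

100.00 : 77.28 : 12.81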